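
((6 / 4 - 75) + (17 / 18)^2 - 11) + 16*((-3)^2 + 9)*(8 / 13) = 394339 / 4212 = 93.62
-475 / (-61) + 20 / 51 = 25445 / 3111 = 8.18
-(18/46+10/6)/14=-71/483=-0.15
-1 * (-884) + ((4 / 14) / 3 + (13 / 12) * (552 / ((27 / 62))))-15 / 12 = 1705559 / 756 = 2256.03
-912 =-912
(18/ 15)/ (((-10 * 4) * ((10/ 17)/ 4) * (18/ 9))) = -51/ 500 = -0.10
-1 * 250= -250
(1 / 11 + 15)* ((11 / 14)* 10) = 118.57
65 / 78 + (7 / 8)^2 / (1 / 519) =398.19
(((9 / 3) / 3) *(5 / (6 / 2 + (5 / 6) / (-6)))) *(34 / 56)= 765 / 721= 1.06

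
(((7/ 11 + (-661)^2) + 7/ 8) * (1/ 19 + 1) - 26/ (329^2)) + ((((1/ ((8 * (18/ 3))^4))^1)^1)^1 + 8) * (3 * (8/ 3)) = 6904850665875505313/ 15011118194688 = 459982.43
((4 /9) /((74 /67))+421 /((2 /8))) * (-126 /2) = -3926342 /37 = -106117.35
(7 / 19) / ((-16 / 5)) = -35 / 304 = -0.12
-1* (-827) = 827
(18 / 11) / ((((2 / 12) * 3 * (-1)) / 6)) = -216 / 11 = -19.64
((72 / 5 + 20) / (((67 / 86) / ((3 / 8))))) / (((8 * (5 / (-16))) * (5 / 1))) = -11094 / 8375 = -1.32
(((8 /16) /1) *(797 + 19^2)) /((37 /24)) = 13896 /37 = 375.57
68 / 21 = 3.24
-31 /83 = -0.37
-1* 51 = -51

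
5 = 5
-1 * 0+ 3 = 3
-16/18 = -8/9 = -0.89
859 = 859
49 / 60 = 0.82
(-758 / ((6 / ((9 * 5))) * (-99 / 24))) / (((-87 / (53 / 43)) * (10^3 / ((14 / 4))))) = -140609 / 2057550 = -0.07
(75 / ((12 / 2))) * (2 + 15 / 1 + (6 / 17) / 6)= 3625 / 17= 213.24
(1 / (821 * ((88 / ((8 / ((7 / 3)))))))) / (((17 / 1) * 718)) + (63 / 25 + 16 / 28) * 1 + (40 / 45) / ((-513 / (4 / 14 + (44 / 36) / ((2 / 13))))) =2466612012171053 / 801585108705150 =3.08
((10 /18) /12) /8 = 5 /864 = 0.01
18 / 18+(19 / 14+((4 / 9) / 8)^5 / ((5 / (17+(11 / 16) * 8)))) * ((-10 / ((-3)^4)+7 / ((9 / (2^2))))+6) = 56109763 / 4251528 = 13.20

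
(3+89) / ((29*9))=92 / 261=0.35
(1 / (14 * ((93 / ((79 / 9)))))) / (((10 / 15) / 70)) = 395 / 558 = 0.71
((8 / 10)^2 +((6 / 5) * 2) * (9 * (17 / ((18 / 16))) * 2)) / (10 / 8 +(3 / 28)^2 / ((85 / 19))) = 217726208 / 417355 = 521.68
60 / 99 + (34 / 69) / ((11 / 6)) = 0.87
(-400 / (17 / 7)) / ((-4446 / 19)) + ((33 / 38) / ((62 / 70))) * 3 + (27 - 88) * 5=-706086725 / 2343042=-301.35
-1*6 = -6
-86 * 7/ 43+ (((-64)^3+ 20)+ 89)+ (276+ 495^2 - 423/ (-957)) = -5342471/ 319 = -16747.56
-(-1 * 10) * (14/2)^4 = 24010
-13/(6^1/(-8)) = 52/3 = 17.33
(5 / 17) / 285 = 1 / 969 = 0.00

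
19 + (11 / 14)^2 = 3845 / 196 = 19.62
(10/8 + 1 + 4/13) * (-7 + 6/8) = -3325/208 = -15.99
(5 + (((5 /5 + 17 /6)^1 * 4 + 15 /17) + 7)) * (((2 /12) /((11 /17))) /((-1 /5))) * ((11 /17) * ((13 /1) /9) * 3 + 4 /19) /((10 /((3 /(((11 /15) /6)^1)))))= -21016595 /78166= -268.87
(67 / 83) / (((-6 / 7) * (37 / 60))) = -4690 / 3071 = -1.53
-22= -22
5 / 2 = 2.50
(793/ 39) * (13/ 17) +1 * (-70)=-2777/ 51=-54.45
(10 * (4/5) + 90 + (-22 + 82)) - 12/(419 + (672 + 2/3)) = 517414/3275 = 157.99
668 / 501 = 4 / 3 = 1.33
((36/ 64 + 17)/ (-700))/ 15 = -0.00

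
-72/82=-36/41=-0.88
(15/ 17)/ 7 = 15/ 119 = 0.13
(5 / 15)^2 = 1 / 9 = 0.11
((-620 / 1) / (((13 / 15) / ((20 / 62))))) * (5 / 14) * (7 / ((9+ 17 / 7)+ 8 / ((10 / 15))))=-13125 / 533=-24.62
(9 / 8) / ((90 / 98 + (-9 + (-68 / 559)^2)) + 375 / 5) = 137804121 / 8198814200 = 0.02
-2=-2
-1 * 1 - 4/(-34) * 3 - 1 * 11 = -11.65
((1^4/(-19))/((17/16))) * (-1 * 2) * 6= 192/323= 0.59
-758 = -758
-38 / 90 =-19 / 45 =-0.42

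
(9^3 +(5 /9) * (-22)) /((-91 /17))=-109667 /819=-133.90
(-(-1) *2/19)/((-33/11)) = -0.04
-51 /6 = -17 /2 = -8.50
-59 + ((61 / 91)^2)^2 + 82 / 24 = -45573348895 / 822899532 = -55.38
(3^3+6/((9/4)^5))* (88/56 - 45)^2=49302919424/964467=51119.34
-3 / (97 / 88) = -264 / 97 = -2.72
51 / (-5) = -51 / 5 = -10.20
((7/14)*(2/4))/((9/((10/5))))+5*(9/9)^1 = 91/18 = 5.06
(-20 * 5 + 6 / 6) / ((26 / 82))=-312.23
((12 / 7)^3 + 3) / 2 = 2757 / 686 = 4.02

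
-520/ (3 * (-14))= 260/ 21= 12.38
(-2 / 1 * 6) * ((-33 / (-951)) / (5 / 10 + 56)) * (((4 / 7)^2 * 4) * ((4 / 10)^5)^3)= -553648128 / 53565338134765625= -0.00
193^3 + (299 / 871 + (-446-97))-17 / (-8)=7188516.47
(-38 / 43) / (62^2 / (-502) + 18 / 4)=19076 / 68155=0.28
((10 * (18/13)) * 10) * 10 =18000/13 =1384.62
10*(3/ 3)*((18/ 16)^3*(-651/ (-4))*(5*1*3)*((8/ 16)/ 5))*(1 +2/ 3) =11864475/ 2048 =5793.20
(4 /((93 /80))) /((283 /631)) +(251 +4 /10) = 34092583 /131595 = 259.07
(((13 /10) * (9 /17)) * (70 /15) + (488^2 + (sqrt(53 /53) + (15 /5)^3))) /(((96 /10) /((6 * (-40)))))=-101224465 /17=-5954380.29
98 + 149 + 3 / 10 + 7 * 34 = 4853 / 10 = 485.30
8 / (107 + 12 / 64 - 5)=128 / 1635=0.08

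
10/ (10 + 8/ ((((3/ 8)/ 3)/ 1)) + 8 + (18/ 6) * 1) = 2/ 17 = 0.12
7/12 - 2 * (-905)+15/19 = 412993/228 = 1811.37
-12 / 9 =-1.33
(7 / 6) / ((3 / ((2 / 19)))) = 7 / 171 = 0.04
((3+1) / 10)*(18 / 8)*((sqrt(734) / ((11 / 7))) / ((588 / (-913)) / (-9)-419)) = -15687*sqrt(734) / 11474450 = -0.04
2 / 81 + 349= 28271 / 81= 349.02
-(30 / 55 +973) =-10709 / 11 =-973.55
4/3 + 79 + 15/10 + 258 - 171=1013/6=168.83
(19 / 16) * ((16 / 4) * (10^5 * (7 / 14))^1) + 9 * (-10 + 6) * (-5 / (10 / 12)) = 237716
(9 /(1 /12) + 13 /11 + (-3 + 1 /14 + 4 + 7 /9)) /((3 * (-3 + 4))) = 153889 /4158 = 37.01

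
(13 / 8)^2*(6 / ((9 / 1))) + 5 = 649 / 96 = 6.76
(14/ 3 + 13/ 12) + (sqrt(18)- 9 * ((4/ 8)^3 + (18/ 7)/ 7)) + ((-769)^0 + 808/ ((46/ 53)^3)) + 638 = 3 * sqrt(2) + 8948316019/ 4769464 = 1880.41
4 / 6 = 2 / 3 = 0.67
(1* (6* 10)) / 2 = 30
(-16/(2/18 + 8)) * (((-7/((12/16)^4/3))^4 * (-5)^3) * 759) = 5217981537714176000/1436859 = 3631519542080.45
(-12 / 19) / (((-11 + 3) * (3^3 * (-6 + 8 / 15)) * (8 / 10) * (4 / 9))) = -75 / 49856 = -0.00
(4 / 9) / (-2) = -2 / 9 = -0.22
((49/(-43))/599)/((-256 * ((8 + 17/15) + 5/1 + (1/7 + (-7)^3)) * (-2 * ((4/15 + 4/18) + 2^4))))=33075/48249360830464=0.00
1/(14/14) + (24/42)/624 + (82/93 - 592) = -19976653/33852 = -590.12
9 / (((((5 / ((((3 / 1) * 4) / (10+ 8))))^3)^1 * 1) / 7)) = 56 / 375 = 0.15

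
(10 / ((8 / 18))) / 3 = 15 / 2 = 7.50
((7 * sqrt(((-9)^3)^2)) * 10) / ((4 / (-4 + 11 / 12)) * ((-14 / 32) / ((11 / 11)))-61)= -944055 / 1118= -844.41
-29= -29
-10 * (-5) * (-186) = -9300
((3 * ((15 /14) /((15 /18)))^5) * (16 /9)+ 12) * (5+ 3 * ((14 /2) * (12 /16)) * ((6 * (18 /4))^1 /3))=75812811 /16807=4510.79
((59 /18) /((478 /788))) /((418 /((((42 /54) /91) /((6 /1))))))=11623 /631180836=0.00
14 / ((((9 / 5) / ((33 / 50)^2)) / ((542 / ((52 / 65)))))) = 229537 / 100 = 2295.37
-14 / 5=-2.80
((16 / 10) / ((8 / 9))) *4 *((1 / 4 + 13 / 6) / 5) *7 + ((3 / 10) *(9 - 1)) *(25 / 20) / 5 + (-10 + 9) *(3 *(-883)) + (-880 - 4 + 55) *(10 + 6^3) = -4617001 / 25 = -184680.04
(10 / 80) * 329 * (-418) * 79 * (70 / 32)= -190124165 / 64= -2970690.08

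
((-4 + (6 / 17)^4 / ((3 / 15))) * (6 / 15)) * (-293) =191975944 / 417605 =459.71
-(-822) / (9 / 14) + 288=4700 / 3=1566.67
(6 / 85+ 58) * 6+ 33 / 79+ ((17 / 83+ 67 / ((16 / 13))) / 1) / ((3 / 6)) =2042673391 / 4458760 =458.13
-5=-5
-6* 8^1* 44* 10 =-21120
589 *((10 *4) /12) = 5890 /3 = 1963.33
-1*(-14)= 14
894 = 894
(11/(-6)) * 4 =-22/3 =-7.33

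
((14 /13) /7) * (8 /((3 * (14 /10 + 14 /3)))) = 80 /1183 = 0.07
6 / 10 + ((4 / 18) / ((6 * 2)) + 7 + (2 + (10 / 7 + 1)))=22769 / 1890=12.05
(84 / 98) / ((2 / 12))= 36 / 7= 5.14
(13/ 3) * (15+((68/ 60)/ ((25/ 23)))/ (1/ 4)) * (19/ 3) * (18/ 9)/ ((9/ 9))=3551366/ 3375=1052.26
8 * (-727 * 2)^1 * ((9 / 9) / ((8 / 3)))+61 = -4301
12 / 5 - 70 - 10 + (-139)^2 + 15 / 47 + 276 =4587134 / 235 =19519.72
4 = 4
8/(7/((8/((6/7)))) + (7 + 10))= 0.45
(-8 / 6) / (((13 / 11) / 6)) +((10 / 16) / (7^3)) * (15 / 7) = -1689329 / 249704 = -6.77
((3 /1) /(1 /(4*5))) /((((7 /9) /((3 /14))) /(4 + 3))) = 810 /7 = 115.71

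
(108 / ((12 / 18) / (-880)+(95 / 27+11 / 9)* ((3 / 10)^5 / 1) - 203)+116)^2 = 373918410173161841296 / 28044901682786641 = 13332.85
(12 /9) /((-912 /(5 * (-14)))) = 0.10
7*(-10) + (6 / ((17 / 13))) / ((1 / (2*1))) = -60.82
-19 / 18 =-1.06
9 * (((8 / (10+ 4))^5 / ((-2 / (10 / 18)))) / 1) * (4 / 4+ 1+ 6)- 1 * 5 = -104515 / 16807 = -6.22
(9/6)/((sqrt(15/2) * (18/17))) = 17 * sqrt(30)/180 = 0.52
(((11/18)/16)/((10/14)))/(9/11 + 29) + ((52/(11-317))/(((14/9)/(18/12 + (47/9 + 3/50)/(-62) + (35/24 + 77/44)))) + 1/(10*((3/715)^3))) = 5054665372921231/3733689600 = 1353799.03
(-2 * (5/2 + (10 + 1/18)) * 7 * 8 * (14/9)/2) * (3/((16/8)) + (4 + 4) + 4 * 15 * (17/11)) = -99621704/891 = -111808.87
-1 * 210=-210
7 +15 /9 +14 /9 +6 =146 /9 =16.22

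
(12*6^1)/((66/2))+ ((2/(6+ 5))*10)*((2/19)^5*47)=59456456/27237089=2.18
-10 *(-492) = 4920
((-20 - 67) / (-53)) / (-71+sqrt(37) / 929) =-1777001419 / 76860417044 - 26941 * sqrt(37) / 76860417044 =-0.02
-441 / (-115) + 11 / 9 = 5234 / 1035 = 5.06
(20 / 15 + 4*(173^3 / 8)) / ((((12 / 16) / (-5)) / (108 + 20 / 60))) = -50482766750 / 27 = -1869732101.85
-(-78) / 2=39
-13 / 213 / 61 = -13 / 12993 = -0.00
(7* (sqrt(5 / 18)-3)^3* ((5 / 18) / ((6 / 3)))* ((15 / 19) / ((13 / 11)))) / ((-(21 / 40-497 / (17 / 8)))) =-1379125 / 16797729 + 11477125* sqrt(10) / 907077366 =-0.04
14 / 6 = 7 / 3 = 2.33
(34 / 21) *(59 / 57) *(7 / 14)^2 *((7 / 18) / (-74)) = -1003 / 455544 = -0.00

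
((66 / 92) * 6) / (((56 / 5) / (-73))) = -36135 / 1288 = -28.06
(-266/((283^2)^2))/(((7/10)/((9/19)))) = -180/6414247921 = -0.00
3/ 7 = 0.43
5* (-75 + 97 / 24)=-8515 / 24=-354.79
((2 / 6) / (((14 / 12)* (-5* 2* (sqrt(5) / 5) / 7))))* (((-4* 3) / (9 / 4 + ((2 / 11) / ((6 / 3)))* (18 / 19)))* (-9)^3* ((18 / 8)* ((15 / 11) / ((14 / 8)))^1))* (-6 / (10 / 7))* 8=47869056* sqrt(5) / 1085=98652.96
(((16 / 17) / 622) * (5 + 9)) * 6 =0.13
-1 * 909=-909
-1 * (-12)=12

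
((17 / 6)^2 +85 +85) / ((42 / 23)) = 147407 / 1512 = 97.49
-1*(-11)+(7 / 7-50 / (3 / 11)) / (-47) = 2098 / 141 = 14.88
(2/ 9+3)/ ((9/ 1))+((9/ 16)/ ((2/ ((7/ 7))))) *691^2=348084577/ 2592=134291.89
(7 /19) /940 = 7 /17860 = 0.00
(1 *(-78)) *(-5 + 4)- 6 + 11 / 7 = 515 / 7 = 73.57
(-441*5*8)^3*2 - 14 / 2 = -10978063488007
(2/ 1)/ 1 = 2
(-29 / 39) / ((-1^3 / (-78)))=-58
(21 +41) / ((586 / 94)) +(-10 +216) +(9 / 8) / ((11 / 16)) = 701266 / 3223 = 217.58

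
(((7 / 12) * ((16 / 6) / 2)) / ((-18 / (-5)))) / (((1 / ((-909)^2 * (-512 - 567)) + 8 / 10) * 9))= 1926203825 / 64192118238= 0.03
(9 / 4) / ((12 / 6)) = 9 / 8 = 1.12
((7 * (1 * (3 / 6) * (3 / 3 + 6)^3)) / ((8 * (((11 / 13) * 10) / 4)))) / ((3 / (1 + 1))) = 31213 / 660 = 47.29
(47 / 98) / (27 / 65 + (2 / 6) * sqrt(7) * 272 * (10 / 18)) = -60131565 / 5360736078782 + 3645837000 * sqrt(7) / 2680368039391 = 0.00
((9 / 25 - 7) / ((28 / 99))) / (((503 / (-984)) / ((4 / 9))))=1796784 / 88025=20.41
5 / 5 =1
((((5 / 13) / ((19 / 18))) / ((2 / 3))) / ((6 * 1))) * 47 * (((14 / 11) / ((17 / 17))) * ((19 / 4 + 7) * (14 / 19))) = 4870845 / 103246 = 47.18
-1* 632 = -632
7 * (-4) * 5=-140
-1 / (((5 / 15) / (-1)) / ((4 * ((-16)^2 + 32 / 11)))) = 34176 / 11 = 3106.91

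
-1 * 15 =-15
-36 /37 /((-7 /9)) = 324 /259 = 1.25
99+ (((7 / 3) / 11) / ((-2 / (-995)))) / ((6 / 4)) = 16766 / 99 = 169.35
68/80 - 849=-848.15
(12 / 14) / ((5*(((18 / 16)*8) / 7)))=2 / 15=0.13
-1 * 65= -65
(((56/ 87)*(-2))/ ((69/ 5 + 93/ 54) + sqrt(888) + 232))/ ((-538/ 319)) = 411678960/ 131560348901 - 3326400*sqrt(222)/ 131560348901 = 0.00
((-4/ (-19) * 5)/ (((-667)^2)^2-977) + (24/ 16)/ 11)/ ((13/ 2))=1410224327131/ 67220692923956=0.02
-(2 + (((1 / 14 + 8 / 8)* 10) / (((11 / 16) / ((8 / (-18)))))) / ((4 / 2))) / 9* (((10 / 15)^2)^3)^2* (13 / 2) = 0.01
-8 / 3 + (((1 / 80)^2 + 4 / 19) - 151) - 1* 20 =-63276743 / 364800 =-173.46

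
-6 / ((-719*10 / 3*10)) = 9 / 35950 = 0.00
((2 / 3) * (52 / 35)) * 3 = 104 / 35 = 2.97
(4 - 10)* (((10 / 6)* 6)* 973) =-58380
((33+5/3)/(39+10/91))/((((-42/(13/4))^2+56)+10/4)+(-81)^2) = 3198832/24491319003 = 0.00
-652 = -652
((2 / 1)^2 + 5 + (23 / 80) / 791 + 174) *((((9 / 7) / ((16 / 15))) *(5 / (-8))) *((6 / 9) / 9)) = -57901315 / 5669888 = -10.21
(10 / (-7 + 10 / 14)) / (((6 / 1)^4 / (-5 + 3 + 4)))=-35 / 14256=-0.00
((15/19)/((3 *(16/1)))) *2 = 5/152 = 0.03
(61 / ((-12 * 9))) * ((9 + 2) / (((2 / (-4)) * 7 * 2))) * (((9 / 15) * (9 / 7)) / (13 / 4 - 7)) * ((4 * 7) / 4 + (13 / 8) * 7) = -671 / 200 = -3.36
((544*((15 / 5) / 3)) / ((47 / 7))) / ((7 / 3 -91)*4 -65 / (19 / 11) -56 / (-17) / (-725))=-2675215200 / 12953318299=-0.21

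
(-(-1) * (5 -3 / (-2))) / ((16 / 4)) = 13 / 8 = 1.62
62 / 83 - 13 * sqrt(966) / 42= 62 / 83 - 13 * sqrt(966) / 42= -8.87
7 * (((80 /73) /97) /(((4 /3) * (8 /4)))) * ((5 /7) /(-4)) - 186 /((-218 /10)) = 13162485 /1543658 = 8.53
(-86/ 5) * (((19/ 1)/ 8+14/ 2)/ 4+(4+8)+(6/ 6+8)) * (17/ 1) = -6825.71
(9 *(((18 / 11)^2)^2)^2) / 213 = 33059881728 / 15219480551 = 2.17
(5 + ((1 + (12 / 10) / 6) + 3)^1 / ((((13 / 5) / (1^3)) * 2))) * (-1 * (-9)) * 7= 9513 / 26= 365.88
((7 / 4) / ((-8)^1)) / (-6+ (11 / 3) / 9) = 189 / 4832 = 0.04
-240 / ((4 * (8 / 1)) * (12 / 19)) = -95 / 8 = -11.88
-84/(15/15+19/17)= -39.67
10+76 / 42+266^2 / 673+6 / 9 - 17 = 1421941 / 14133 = 100.61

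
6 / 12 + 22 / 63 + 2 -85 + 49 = -4177 / 126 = -33.15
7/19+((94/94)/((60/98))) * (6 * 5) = 938/19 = 49.37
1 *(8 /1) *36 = 288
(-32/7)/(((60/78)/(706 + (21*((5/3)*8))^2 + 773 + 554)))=-16730064/35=-478001.83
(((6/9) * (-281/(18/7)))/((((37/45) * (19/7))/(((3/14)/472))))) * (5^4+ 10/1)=-6245225/663632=-9.41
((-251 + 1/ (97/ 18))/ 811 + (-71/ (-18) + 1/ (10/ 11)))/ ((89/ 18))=33525208/ 35006815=0.96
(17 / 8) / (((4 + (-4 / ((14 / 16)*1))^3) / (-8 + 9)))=-5831 / 251168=-0.02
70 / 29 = 2.41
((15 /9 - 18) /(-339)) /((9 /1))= 49 /9153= 0.01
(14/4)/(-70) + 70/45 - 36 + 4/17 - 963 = -3051613/3060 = -997.26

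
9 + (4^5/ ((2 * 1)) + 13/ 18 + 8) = 9535/ 18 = 529.72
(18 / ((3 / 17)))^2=10404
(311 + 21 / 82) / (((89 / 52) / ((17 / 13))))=867782 / 3649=237.81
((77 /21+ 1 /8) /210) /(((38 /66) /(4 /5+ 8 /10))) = 143 /2850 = 0.05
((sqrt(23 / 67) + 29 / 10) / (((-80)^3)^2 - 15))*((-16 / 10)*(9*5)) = -1044 / 1310719999925 - 72*sqrt(1541) / 17563647998995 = -0.00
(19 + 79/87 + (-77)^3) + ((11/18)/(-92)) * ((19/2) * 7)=-43847211883/96048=-456513.53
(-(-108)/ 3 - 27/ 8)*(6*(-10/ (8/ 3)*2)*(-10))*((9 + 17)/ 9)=84825/ 2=42412.50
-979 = -979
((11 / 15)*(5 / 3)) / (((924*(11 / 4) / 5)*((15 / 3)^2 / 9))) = 1 / 1155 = 0.00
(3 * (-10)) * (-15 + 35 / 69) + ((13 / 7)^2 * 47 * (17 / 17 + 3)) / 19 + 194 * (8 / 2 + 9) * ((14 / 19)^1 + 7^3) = 18573062870 / 21413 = 867373.23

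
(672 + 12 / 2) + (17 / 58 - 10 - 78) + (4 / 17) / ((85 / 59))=49486153 / 83810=590.46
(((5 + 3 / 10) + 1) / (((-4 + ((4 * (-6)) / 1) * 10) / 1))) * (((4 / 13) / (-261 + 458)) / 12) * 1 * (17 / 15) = -119 / 31244200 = -0.00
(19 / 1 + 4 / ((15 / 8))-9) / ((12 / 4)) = 182 / 45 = 4.04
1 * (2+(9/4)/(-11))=79/44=1.80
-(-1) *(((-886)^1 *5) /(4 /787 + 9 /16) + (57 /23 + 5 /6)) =-7801.72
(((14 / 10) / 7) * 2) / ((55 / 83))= 166 / 275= 0.60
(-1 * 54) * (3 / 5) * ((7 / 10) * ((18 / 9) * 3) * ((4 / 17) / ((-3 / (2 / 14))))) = 648 / 425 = 1.52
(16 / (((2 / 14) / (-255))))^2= 815673600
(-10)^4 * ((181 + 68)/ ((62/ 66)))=82170000/ 31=2650645.16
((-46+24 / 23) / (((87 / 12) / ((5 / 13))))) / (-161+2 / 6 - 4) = 31020 / 2141737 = 0.01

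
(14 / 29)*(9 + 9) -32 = -676 / 29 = -23.31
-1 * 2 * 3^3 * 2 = -108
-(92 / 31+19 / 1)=-681 / 31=-21.97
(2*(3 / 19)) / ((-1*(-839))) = 6 / 15941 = 0.00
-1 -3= -4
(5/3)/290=1/174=0.01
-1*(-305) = 305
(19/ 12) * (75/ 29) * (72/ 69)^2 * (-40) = -2736000/ 15341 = -178.35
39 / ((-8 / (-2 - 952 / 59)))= 20865 / 236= 88.41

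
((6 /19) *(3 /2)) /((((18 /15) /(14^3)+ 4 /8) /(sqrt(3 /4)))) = 30870 *sqrt(3) /65227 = 0.82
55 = 55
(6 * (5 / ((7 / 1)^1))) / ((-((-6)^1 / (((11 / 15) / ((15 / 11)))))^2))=-14641 / 425250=-0.03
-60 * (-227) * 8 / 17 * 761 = 82918560 / 17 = 4877562.35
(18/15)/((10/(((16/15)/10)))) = 8/625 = 0.01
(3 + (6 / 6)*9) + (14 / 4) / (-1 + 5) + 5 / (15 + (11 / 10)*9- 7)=18837 / 1432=13.15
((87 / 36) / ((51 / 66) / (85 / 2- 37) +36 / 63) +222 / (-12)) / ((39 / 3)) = -109303 / 94068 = -1.16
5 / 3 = 1.67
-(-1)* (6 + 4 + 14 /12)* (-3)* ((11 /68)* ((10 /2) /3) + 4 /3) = -7303 /136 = -53.70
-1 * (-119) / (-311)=-119 / 311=-0.38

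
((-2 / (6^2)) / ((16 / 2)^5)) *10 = -5 / 294912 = -0.00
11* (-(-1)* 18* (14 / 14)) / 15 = 66 / 5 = 13.20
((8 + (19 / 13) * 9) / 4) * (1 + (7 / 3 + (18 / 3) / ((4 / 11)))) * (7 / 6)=229075 / 1872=122.37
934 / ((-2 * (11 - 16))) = 467 / 5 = 93.40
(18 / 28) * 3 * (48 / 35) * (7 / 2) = 324 / 35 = 9.26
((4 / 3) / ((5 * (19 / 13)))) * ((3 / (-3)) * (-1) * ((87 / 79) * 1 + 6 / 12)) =6578 / 22515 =0.29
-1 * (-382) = 382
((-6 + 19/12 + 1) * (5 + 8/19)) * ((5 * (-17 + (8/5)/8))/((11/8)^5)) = 968654848/3059969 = 316.56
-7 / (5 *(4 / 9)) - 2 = -103 / 20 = -5.15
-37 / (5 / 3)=-111 / 5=-22.20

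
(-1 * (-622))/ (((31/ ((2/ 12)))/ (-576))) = -59712/ 31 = -1926.19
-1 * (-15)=15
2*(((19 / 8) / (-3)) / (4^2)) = -0.10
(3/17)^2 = 9/289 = 0.03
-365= -365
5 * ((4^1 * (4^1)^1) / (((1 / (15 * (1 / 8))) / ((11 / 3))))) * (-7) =-3850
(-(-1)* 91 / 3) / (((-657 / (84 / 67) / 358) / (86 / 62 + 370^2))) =-2836939.84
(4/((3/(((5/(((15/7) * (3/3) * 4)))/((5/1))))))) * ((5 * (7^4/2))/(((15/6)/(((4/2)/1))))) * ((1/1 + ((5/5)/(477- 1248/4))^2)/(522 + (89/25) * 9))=915174764/678768255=1.35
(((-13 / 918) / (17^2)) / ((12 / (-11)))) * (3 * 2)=143 / 530604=0.00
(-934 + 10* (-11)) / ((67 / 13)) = -13572 / 67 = -202.57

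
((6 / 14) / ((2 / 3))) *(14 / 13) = 9 / 13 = 0.69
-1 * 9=-9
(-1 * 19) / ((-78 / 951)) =6023 / 26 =231.65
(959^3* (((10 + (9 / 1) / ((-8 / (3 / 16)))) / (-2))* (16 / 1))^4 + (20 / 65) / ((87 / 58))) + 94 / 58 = 2458797202976180205423109 / 74121216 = 33172650634552193.60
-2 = -2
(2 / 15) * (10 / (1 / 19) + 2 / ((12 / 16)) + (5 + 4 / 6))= 238 / 9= 26.44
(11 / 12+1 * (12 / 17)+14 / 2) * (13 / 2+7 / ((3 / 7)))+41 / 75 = 6041303 / 30600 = 197.43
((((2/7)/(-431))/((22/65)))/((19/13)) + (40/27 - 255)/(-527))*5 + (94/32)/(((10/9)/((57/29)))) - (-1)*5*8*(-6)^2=60264424144951907/41630723275680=1447.59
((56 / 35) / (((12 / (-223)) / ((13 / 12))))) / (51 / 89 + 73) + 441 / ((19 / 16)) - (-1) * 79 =5037909031 / 11197080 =449.93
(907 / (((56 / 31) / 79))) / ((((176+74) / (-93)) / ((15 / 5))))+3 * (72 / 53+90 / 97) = -3185521795377 / 71974000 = -44259.34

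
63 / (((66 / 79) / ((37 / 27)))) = 103.34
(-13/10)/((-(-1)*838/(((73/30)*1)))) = -949/251400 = -0.00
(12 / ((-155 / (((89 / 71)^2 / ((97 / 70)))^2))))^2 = 544420784015464117305600 / 54938540087246723658355201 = 0.01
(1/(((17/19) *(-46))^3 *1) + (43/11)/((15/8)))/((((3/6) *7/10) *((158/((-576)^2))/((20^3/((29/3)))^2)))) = 2619762481499406336000000/305804649671213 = 8566784332.14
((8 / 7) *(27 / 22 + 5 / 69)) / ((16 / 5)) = 9865 / 21252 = 0.46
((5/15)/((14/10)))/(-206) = -5/4326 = -0.00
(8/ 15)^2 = 64/ 225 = 0.28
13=13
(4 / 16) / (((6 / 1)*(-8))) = -0.01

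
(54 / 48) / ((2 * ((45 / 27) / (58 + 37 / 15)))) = 8163 / 400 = 20.41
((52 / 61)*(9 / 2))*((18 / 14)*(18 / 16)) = 9477 / 1708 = 5.55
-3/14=-0.21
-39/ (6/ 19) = -123.50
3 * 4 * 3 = 36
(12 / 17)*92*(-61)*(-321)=1271613.18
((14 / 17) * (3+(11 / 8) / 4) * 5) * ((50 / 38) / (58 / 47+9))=4400375 / 2485808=1.77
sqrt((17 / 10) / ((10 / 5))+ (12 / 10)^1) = sqrt(205) / 10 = 1.43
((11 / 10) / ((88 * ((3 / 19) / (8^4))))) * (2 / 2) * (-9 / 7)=-14592 / 35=-416.91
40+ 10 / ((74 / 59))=1775 / 37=47.97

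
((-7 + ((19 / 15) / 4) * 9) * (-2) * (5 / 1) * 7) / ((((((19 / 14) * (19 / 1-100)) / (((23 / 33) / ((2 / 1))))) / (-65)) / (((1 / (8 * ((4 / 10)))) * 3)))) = 30400825 / 541728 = 56.12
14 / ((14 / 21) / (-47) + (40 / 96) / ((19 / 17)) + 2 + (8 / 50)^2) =31255000 / 5322777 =5.87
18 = 18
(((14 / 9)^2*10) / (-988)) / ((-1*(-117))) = -0.00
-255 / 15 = -17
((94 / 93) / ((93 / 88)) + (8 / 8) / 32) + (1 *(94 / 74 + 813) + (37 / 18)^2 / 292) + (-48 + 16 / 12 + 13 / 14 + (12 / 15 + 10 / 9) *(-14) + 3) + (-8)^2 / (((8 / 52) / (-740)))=-72314045403223019 / 235478365920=-307094.22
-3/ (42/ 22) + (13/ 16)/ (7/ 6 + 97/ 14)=-28009/ 19040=-1.47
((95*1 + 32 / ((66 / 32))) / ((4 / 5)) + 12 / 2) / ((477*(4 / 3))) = 359 / 1584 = 0.23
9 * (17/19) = 153/19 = 8.05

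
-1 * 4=-4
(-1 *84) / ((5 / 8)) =-672 / 5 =-134.40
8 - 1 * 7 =1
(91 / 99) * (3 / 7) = 13 / 33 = 0.39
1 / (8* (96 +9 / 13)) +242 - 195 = 472645 / 10056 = 47.00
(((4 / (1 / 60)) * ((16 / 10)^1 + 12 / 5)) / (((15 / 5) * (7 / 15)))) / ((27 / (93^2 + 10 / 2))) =13846400 / 63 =219784.13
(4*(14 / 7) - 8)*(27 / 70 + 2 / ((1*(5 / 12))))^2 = 0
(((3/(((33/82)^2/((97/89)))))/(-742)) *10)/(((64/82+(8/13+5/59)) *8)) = -0.02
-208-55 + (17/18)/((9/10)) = -261.95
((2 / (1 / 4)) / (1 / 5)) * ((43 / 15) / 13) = 344 / 39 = 8.82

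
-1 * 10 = -10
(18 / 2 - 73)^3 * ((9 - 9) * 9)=0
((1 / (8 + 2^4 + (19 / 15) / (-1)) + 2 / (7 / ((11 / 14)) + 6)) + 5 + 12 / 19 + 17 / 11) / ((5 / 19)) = 3907639 / 139810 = 27.95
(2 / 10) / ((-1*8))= -1 / 40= -0.02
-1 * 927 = -927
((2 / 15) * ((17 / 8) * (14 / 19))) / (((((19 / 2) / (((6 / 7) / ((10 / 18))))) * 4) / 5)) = 153 / 3610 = 0.04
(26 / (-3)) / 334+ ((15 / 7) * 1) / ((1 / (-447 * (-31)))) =104135264 / 3507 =29693.55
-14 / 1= -14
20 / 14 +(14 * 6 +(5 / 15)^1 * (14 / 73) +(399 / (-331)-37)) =23994542 / 507423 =47.29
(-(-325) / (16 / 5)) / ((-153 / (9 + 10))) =-30875 / 2448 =-12.61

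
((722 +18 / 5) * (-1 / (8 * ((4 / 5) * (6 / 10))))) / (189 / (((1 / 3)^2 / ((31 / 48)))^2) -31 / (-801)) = -38747040 / 1309371397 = -0.03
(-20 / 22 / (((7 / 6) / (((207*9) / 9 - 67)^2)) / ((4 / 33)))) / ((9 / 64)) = -14336000 / 1089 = -13164.37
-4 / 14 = -2 / 7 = -0.29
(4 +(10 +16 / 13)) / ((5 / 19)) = 57.88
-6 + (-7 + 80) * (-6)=-444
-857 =-857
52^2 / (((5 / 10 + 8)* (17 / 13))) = 70304 / 289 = 243.27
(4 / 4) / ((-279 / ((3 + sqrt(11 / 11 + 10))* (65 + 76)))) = -3.19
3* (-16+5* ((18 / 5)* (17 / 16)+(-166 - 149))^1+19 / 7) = -263619 / 56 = -4707.48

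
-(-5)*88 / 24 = 55 / 3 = 18.33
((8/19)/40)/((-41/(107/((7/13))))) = -1391/27265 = -0.05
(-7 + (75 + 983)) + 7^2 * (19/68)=72399/68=1064.69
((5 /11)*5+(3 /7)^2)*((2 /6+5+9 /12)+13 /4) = 5296 /231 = 22.93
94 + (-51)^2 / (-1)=-2507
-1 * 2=-2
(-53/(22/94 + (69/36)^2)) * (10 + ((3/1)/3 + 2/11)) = -832464/5489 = -151.66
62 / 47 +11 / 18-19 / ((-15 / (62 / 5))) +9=563371 / 21150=26.64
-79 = -79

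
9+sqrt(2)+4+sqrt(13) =sqrt(2)+sqrt(13)+13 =18.02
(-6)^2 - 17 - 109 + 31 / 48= -4289 / 48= -89.35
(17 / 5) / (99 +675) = 17 / 3870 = 0.00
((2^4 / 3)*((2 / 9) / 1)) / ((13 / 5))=160 / 351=0.46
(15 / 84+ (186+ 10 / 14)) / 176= 5233 / 4928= 1.06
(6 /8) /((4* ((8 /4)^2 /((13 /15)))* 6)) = 13 /1920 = 0.01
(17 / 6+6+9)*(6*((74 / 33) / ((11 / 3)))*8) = 63344 / 121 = 523.50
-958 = -958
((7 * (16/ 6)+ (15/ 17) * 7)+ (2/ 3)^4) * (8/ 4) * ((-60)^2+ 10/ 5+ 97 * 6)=288537008/ 1377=209540.31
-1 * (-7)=7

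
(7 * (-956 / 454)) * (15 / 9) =-16730 / 681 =-24.57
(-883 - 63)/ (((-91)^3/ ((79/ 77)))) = 6794/ 5274997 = 0.00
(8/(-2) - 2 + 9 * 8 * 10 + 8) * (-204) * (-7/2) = 515508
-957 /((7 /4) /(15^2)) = -123042.86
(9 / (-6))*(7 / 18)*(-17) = 119 / 12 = 9.92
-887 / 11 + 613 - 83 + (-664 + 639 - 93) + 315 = 7110 / 11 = 646.36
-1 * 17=-17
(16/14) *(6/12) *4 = 2.29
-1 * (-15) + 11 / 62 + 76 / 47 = 48939 / 2914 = 16.79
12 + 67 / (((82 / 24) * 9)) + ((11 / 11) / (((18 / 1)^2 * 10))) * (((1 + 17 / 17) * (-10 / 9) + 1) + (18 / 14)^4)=20351160919 / 1435269780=14.18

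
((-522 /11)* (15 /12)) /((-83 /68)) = 44370 /913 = 48.60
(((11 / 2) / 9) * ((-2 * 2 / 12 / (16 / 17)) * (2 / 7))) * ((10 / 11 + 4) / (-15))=17 / 840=0.02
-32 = -32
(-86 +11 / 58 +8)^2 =6054.45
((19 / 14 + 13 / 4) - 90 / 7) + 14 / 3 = -43 / 12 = -3.58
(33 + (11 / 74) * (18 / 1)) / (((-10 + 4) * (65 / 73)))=-3212 / 481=-6.68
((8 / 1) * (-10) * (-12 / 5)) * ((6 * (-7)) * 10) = -80640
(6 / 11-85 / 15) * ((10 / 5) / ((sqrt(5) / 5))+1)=-28.02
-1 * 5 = -5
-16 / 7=-2.29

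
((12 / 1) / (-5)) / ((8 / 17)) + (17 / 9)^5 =11187071 / 590490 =18.95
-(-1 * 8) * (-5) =-40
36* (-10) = -360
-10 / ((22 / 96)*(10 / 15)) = -65.45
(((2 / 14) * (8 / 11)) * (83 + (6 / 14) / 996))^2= 148830837796 / 2001399169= 74.36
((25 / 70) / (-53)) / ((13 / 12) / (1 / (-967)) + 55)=30 / 4418981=0.00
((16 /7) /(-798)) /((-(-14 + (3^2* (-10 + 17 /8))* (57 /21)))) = -64 /4611243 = -0.00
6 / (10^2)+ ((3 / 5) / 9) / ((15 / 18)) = 7 / 50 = 0.14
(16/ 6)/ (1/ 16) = 128/ 3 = 42.67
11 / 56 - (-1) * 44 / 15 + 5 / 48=1811 / 560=3.23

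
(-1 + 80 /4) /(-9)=-2.11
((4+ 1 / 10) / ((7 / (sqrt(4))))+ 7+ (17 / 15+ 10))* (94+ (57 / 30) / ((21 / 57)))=14069407 / 7350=1914.21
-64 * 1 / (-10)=32 / 5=6.40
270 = 270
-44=-44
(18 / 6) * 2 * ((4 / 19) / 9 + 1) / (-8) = -175 / 228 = -0.77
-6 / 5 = -1.20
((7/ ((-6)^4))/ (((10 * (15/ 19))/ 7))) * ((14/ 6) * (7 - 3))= 6517/ 145800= 0.04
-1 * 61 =-61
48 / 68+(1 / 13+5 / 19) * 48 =71508 / 4199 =17.03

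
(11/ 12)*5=55/ 12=4.58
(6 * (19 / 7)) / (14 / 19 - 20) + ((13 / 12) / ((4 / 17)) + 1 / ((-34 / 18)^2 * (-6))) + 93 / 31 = 39757607 / 5923344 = 6.71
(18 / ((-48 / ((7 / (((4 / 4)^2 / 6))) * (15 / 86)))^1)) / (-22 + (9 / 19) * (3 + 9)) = 3591 / 21328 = 0.17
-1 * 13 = -13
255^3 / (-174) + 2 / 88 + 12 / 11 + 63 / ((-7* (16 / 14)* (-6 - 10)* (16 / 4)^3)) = -249027213695 / 2613248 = -95294.14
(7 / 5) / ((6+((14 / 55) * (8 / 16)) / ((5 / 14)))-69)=-55 / 2461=-0.02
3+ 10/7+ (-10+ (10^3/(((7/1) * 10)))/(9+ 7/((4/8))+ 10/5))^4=18985369/2401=7907.28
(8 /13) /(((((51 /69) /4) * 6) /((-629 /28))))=-3404 /273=-12.47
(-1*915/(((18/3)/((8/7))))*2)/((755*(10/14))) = -488/755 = -0.65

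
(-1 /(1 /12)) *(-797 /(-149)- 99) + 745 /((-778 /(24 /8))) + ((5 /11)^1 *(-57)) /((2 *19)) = 1120.26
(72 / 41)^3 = 373248 / 68921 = 5.42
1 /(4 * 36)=1 /144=0.01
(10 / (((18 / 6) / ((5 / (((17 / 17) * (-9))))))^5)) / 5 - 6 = -86099692 / 14348907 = -6.00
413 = 413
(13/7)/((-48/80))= -65/21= -3.10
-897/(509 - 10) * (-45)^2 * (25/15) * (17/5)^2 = -34996455/499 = -70133.18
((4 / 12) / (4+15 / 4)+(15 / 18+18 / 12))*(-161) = -35581 / 93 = -382.59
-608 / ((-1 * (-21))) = -608 / 21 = -28.95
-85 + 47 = -38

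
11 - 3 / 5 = 52 / 5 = 10.40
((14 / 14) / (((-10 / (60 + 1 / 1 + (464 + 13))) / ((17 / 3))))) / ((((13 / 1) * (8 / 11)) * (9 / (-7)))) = 25.08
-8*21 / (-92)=42 / 23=1.83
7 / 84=1 / 12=0.08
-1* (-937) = 937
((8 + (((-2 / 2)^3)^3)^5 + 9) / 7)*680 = 10880 / 7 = 1554.29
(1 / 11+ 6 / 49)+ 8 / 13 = 5807 / 7007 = 0.83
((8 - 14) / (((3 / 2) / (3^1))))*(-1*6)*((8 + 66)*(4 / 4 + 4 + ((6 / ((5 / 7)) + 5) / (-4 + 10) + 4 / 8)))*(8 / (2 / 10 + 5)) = 824064 / 13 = 63389.54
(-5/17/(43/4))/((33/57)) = -380/8041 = -0.05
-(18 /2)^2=-81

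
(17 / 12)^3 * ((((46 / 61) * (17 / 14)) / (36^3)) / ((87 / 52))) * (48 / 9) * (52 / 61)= 324646127 / 2140964629776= 0.00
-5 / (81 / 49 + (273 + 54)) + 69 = 68.98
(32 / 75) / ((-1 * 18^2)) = -8 / 6075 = -0.00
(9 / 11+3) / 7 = 0.55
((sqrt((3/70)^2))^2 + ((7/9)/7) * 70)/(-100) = -343081/4410000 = -0.08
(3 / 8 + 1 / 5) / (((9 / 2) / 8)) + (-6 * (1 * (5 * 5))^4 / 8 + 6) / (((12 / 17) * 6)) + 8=-99594343 / 1440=-69162.74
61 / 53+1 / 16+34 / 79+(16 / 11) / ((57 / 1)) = 70118993 / 42003984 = 1.67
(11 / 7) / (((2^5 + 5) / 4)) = 44 / 259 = 0.17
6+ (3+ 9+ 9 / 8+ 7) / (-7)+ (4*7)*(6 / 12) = 17.12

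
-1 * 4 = -4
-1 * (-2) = 2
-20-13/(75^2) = -112513/5625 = -20.00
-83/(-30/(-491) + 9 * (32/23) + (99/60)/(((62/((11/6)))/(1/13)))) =-30219164560/4582605973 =-6.59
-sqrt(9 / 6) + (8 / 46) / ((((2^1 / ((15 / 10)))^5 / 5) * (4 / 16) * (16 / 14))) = 8505 / 11776 - sqrt(6) / 2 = -0.50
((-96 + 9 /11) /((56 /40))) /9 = -1745 /231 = -7.55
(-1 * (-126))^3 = 2000376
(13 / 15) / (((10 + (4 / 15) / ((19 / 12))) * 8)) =247 / 23184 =0.01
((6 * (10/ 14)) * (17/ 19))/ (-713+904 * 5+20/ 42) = 1530/ 1519183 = 0.00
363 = 363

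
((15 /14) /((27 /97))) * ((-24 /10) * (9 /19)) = -582 /133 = -4.38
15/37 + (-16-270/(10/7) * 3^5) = -1699876/37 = -45942.59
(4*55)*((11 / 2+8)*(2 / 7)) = 5940 / 7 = 848.57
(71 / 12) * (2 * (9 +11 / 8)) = 5893 / 48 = 122.77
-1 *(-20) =20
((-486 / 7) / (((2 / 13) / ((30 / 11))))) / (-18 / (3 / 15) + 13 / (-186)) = 17627220 / 1289981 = 13.66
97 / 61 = 1.59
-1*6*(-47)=282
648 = 648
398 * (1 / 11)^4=398 / 14641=0.03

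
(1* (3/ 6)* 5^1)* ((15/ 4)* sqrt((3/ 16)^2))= 225/ 128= 1.76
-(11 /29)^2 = -121 /841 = -0.14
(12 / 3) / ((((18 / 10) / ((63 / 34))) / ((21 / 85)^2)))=0.25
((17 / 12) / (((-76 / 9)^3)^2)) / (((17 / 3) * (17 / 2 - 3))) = 531441 / 4239398428672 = 0.00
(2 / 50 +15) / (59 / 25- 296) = -376 / 7341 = -0.05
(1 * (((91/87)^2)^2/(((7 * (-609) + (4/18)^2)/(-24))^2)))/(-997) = -3199433380416/84077113089539464957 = -0.00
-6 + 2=-4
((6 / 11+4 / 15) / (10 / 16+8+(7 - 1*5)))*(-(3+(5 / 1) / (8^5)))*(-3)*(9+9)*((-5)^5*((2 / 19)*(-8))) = 7410040875 / 227392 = 32587.08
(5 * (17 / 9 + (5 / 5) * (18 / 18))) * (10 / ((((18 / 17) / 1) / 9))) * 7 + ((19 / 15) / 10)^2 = 8594.46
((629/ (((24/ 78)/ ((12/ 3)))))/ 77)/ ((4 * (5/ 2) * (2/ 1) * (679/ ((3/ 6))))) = 8177/ 2091320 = 0.00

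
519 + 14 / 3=1571 / 3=523.67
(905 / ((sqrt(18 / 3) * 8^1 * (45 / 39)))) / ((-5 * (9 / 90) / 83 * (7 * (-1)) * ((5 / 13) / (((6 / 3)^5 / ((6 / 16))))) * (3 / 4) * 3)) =324977536 * sqrt(6) / 8505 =93595.43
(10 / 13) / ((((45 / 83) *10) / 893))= 74119 / 585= 126.70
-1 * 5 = -5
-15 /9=-5 /3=-1.67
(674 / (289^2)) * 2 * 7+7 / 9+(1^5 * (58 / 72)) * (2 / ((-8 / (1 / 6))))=61856707 / 72162144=0.86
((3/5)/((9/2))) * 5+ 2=8/3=2.67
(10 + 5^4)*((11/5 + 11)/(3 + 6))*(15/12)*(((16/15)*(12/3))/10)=22352/45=496.71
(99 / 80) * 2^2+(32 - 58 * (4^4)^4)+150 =-4982162059621 / 20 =-249108102981.05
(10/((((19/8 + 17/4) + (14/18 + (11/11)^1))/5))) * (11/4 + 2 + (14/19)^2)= 1375740/43681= 31.50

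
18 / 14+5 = 6.29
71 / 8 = 8.88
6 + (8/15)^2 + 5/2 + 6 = 6653/450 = 14.78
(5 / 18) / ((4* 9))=5 / 648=0.01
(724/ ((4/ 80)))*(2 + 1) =43440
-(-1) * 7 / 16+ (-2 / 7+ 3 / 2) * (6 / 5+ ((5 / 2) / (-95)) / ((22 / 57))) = 11161 / 6160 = 1.81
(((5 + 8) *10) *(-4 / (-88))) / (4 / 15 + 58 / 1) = 975 / 9614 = 0.10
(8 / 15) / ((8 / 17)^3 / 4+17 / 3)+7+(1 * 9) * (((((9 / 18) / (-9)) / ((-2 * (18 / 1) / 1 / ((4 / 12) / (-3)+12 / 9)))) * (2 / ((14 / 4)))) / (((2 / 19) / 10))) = 3813163811 / 475741350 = 8.02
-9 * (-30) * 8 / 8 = 270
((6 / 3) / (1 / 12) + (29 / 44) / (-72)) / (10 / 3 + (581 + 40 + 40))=76003 / 2104608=0.04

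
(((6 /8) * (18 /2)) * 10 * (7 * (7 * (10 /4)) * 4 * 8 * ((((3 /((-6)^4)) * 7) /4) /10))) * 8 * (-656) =-562520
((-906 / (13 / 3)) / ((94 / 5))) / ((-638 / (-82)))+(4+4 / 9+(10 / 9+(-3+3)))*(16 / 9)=133361005 / 15787629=8.45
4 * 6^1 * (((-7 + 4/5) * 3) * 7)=-15624/5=-3124.80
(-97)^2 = 9409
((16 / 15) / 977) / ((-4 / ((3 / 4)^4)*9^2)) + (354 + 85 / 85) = 355.00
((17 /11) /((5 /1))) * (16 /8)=0.62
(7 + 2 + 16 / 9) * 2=194 / 9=21.56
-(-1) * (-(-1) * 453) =453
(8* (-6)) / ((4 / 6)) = -72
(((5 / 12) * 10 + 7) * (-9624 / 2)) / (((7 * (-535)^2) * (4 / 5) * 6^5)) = -26867 / 6231919680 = -0.00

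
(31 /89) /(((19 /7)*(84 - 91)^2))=31 /11837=0.00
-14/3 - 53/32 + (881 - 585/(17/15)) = 585073/1632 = 358.50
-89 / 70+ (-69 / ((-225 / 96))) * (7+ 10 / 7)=86403 / 350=246.87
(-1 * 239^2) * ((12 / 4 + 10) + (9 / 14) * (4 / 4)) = -10910111 / 14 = -779293.64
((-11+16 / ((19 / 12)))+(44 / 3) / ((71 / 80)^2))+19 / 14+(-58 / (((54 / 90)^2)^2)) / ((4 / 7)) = -41495524846 / 54306693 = -764.10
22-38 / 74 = 795 / 37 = 21.49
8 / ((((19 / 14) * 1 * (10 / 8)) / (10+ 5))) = 1344 / 19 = 70.74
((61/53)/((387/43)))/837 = 61/399249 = 0.00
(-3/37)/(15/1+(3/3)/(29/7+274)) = -5841/1080844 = -0.01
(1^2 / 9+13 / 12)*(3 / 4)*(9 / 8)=129 / 128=1.01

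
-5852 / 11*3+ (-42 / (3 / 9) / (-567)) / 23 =-330370 / 207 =-1595.99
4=4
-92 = -92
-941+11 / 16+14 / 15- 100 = -249451 / 240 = -1039.38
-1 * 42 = -42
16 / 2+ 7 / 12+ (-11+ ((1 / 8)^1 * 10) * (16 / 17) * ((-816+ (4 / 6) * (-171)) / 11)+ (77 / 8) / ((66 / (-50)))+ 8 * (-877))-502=-34230755 / 4488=-7627.17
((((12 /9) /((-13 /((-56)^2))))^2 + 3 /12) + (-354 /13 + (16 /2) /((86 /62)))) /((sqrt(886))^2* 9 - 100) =27058983331 /2059932888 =13.14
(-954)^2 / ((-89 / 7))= -6370812 / 89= -71582.16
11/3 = 3.67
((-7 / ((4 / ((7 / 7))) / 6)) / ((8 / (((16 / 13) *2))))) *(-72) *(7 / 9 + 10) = 32592 / 13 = 2507.08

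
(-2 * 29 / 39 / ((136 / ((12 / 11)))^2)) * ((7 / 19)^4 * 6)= -0.00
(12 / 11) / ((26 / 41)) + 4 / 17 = 1.96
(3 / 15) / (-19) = -1 / 95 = -0.01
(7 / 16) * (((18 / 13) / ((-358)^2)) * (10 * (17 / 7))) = 765 / 6664528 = 0.00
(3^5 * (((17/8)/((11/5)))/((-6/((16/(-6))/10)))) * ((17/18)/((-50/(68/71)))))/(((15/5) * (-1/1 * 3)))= 0.02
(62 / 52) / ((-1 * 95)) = -31 / 2470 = -0.01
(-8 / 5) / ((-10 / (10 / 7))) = 8 / 35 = 0.23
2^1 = 2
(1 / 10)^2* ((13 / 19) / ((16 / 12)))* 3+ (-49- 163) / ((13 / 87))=-140172879 / 98800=-1418.75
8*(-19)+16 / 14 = -1056 / 7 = -150.86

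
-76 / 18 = -38 / 9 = -4.22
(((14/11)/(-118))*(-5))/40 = 7/5192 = 0.00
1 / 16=0.06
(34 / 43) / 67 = 34 / 2881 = 0.01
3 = 3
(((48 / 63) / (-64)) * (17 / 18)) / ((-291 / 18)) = 17 / 24444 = 0.00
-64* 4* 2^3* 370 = -757760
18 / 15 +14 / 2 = 8.20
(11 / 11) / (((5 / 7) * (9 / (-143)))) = -1001 / 45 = -22.24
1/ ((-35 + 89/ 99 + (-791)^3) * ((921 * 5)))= -33/ 75209561195675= -0.00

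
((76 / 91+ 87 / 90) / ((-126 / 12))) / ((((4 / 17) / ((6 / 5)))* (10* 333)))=-83623 / 318181500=-0.00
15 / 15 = 1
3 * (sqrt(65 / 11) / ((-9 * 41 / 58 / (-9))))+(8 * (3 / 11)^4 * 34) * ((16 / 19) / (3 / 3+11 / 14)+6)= 20.05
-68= -68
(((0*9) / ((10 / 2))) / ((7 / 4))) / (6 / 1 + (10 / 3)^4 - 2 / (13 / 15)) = 0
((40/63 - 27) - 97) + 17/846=-123.34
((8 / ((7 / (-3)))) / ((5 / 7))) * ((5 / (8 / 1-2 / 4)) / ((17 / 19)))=-304 / 85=-3.58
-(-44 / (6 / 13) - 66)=484 / 3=161.33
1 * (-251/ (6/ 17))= -4267/ 6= -711.17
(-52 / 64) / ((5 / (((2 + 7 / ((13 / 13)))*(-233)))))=340.76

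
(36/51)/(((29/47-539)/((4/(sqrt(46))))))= -141*sqrt(46)/1236733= -0.00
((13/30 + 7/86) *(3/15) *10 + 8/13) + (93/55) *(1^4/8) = 1.86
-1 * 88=-88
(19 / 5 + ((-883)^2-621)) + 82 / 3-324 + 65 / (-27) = 105134318 / 135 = 778772.73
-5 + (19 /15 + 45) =619 /15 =41.27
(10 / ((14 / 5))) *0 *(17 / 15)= 0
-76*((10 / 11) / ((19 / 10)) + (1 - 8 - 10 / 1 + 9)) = 6288 / 11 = 571.64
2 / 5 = 0.40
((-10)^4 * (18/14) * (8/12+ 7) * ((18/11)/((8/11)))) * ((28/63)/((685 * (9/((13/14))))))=299000/20139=14.85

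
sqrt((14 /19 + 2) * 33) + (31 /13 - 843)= -10928 /13 + 2 * sqrt(8151) /19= -831.11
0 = 0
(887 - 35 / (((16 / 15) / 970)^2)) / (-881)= 1852340107 / 56384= 32852.23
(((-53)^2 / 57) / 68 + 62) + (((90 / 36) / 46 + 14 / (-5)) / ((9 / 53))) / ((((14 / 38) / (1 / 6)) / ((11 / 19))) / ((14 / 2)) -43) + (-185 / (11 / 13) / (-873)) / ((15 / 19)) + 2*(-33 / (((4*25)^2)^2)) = 316950027127011017929 / 4997415124350000000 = 63.42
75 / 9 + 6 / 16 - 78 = -1663 / 24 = -69.29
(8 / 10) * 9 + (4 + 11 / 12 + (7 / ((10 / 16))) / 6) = 839 / 60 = 13.98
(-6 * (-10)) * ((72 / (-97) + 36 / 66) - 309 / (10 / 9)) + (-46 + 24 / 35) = -625271932 / 37345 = -16743.12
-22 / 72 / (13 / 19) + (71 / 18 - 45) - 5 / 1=-21763 / 468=-46.50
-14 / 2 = -7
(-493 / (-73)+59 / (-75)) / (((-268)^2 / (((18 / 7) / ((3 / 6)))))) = 24501 / 57346975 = 0.00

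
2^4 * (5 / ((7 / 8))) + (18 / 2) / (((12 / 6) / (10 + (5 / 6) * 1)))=3925 / 28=140.18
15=15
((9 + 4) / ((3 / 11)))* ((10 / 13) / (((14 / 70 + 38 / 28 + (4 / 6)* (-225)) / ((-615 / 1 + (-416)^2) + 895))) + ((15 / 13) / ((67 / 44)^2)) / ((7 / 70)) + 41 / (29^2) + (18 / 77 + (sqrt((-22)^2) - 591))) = -57408336019363906 / 823800859539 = -69687.15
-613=-613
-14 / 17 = -0.82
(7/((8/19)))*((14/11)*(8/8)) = 931/44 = 21.16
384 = 384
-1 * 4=-4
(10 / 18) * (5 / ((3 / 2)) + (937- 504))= 6545 / 27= 242.41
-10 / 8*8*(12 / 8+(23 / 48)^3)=-890275 / 55296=-16.10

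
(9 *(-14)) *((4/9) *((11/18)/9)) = -3.80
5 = 5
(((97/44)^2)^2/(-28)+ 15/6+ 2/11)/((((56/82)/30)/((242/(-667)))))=-118644972825/4049554432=-29.30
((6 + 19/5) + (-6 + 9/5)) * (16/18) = 224/45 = 4.98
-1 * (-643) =643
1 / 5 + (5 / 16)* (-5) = -109 / 80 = -1.36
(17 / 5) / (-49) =-17 / 245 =-0.07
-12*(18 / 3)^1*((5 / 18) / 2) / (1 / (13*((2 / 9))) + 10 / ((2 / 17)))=-260 / 2219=-0.12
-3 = -3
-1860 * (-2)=3720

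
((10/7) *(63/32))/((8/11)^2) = 5445/1024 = 5.32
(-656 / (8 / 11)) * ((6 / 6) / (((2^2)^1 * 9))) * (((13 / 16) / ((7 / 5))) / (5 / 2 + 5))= -5863 / 3024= -1.94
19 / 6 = 3.17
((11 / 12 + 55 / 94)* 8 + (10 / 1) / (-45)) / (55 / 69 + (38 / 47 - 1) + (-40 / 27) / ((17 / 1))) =1462731 / 64313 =22.74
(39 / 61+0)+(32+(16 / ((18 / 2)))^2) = 176887 / 4941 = 35.80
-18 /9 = -2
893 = 893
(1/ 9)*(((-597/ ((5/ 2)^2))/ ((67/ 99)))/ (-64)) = 6567/ 26800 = 0.25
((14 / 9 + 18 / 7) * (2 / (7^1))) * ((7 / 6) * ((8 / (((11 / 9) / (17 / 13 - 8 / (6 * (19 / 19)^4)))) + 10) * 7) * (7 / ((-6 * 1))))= -98420 / 891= -110.46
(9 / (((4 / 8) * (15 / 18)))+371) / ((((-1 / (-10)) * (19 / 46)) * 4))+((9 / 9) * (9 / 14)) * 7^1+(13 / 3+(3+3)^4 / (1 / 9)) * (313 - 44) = 358092517 / 114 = 3141162.43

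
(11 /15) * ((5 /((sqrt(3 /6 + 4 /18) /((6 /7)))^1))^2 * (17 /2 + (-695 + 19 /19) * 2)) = -16388460 /637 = -25727.57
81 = 81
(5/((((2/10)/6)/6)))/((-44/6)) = -122.73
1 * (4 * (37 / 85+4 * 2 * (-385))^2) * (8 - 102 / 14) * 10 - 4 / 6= 1644476832010 / 6069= 270963392.98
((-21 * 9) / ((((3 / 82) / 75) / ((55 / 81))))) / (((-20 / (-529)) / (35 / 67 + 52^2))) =-2521821781325 / 134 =-18819565532.28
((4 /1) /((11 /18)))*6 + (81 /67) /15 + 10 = 181867 /3685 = 49.35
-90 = -90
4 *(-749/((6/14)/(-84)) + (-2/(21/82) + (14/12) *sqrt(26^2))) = 12333428/21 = 587306.10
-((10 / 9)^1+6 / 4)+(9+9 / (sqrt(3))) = 3 * sqrt(3)+115 / 18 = 11.59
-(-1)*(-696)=-696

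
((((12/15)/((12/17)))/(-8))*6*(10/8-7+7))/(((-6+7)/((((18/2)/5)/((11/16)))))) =-153/55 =-2.78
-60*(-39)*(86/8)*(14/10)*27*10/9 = 1056510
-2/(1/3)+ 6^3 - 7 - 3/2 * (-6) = 212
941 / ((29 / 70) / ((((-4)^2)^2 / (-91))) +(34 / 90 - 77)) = -21680640 / 1768769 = -12.26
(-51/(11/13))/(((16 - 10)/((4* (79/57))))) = -55.69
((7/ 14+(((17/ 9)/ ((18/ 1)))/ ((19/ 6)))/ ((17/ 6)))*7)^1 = 1225/ 342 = 3.58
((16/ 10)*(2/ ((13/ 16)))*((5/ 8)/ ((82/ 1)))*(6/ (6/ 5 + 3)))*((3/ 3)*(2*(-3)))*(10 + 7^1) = -16320/ 3731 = -4.37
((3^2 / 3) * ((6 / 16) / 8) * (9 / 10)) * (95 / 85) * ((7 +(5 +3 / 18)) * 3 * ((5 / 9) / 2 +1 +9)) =461871 / 8704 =53.06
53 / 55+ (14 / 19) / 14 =1062 / 1045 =1.02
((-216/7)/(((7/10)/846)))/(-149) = 1827360/7301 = 250.29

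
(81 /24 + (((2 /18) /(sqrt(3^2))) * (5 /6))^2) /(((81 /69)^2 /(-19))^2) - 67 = 16031985390461 /27894275208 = 574.74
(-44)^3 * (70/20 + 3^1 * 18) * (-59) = 288986720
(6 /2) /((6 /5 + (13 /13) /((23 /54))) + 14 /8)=1380 /2437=0.57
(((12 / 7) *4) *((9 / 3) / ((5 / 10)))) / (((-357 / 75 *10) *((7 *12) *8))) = -15 / 11662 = -0.00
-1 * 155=-155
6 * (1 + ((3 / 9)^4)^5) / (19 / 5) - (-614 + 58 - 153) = 15691692065977 / 22082967873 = 710.58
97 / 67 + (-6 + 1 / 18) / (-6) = 17645 / 7236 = 2.44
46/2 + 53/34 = 835/34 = 24.56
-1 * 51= -51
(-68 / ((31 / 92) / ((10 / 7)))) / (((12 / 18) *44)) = -9.83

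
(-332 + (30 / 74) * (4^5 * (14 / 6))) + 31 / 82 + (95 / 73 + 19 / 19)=141599659 / 221482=639.33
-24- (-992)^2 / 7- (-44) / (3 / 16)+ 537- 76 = -2938087 / 21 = -139908.90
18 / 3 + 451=457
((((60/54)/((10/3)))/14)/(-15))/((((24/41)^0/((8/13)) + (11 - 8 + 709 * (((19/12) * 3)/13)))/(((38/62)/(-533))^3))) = 27436/2997428785721324955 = 0.00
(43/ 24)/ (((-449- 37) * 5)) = -43/ 58320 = -0.00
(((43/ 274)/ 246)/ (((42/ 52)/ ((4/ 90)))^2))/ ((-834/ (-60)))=58136/ 418344526845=0.00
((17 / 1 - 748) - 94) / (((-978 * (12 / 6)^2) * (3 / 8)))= 275 / 489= 0.56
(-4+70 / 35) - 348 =-350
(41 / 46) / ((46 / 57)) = 2337 / 2116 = 1.10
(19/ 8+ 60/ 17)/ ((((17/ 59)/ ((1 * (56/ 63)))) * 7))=47377/ 18207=2.60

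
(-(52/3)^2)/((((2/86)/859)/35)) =-3495717680/9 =-388413075.56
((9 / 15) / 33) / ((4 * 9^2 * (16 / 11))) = 1 / 25920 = 0.00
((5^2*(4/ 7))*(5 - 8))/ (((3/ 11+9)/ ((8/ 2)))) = -2200/ 119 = -18.49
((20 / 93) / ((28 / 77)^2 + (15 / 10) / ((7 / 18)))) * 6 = 33880 / 104749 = 0.32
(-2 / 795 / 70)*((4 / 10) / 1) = -2 / 139125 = -0.00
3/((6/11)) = 11/2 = 5.50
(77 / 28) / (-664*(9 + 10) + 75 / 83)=-0.00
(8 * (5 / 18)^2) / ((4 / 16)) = 200 / 81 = 2.47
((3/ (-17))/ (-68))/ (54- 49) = 3/ 5780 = 0.00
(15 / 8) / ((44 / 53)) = 795 / 352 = 2.26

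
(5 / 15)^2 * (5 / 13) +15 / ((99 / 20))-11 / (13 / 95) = -99500 / 1287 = -77.31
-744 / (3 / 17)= -4216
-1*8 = -8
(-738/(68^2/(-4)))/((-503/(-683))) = 252027/290734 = 0.87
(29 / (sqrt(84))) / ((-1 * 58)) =-sqrt(21) / 84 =-0.05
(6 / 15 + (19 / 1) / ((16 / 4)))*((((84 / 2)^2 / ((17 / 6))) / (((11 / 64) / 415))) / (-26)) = -723860928 / 2431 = -297762.62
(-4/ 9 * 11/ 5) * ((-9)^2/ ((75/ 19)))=-20.06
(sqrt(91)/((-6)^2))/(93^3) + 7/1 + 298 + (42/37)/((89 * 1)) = sqrt(91)/28956852 + 1004407/3293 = 305.01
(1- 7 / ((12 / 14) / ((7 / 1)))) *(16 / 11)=-2696 / 33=-81.70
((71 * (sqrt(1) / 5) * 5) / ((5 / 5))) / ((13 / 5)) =355 / 13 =27.31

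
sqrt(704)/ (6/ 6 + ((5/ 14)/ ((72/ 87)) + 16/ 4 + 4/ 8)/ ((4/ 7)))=1536* sqrt(11)/ 1849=2.76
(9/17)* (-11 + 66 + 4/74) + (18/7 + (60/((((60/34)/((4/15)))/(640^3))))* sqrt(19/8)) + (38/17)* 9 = 228231/4403 + 1782579200* sqrt(38)/3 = 3662852112.46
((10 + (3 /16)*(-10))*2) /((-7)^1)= -2.32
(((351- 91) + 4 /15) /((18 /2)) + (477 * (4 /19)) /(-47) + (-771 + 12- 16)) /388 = -90201433 /46775340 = -1.93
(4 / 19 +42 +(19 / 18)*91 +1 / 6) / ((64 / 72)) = 2959 / 19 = 155.74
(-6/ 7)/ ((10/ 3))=-9/ 35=-0.26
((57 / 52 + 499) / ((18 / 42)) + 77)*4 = 194047 / 39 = 4975.56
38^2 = 1444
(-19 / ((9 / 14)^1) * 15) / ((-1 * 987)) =0.45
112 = 112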